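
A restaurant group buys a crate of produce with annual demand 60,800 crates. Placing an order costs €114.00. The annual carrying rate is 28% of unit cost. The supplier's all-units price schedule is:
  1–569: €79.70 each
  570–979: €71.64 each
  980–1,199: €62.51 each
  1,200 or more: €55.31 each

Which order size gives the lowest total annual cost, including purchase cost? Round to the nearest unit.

Q* ≈ 1,200 crates

Holding cost per unit per year at price C is H = 0.28·C.
Evaluate total cost at each tier's feasible EOQ or, if the EOQ is below the tier, at the tier's minimum quantity.
Tier 1 (€79.70): EOQ = 788.2 exceeds tier's upper bound 569, so this tier is dominated.
EOQ at €71.64 = 831.3 (feasible in tier 2): TC = 60,800×€71.64 + (60,800/831.3)×114 + (831.3/2)×0.28×€71.64 = €4,372,387.39.
EOQ at €62.51 = 889.9 < 980, so use break Q=980: TC = 60,800×€62.51 + (60,800/980.0)×114 + (980.0/2)×0.28×€62.51 = €3,816,257.03.
EOQ at €55.31 = 946.1 < 1200, so use break Q=1200: TC = 60,800×€55.31 + (60,800/1200.0)×114 + (1200.0/2)×0.28×€55.31 = €3,377,916.08.
Lowest total cost is €3,377,916.08 at Q = 1200.0.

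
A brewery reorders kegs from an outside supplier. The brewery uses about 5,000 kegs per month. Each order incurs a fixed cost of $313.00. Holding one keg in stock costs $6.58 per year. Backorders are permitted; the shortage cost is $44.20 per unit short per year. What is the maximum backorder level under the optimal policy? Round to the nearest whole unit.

S* ≈ 332 kegs

Annual demand D = 5,000 × 12 = 60,000.
With planned backorders, Q* = √(2DS/H) · √((H+B)/B).
√(2DS/H) = √(2 × 60,000 × 313 / 6.58) = 2389.185.
√((H+B)/B) = √((6.58+44.2)/44.2) = 1.0719.
Q* ≈ 2560.855.
S* = Q* · H/(H+B) = 2560.855 × 6.58/50.78 ≈ 331.832.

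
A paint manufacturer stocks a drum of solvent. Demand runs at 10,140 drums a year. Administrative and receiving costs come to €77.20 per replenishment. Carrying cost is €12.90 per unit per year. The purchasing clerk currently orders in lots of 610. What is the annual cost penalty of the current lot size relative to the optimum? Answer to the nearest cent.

EOQ = √(2DS/H) = √(2 × 10,140 × 77.2 / 12.9) ≈ 348.38.
Cost at Q* = (D/Q*)S + (Q*/2)H = √(2DSH) ≈ €4,494.05.
Cost at Q = 610: (10,140/610)×77.2 + (610/2)×12.9 = €1,283.29 + €3,934.50 = €5,217.79.
Excess = €5,217.79 − €4,494.05 = €723.75.

Extra cost ≈ €723.75 per year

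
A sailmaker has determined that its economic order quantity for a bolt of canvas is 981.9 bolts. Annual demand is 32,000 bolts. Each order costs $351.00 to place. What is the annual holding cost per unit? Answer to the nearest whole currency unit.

H ≈ $23

Invert the EOQ relation Q*² = 2DS/H.
From Q* = √(2DS/H): H = 2DS / Q*² = 2 × 32,000 × 351 / 981.9² = 23.2998.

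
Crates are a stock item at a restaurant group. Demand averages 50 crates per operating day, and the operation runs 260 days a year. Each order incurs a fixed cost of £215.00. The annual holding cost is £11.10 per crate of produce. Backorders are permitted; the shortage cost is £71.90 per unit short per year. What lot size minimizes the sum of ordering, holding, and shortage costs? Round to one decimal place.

Annual demand D = 50 × 260 = 13,000.
With planned backorders, Q* = √(2DS/H) · √((H+B)/B).
√(2DS/H) = √(2 × 13,000 × 215 / 11.1) = 709.650.
√((H+B)/B) = √((11.1+71.9)/71.9) = 1.0744.
Q* ≈ 762.463.

Q* ≈ 762.5 crates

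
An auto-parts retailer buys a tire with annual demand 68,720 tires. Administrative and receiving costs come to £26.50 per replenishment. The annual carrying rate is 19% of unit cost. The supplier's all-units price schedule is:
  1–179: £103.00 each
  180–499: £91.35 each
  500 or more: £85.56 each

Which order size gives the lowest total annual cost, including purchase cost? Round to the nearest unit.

Q* ≈ 500 tires

Holding cost per unit per year at price C is H = 0.19·C.
Candidates are each tier's EOQ (if it falls in that tier) and each price-break quantity.
Tier 1 (£103.00): EOQ = 431.4 exceeds tier's upper bound 179, so this tier is dominated.
EOQ at £91.35 = 458.1 (feasible in tier 2): TC = 68,720×£91.35 + (68,720/458.1)×26.5 + (458.1/2)×0.19×£91.35 = £6,285,522.80.
EOQ at £85.56 = 473.3 < 500, so use break Q=500: TC = 68,720×£85.56 + (68,720/500.0)×26.5 + (500.0/2)×0.19×£85.56 = £5,887,389.46.
Lowest total cost is £5,887,389.46 at Q = 500.0.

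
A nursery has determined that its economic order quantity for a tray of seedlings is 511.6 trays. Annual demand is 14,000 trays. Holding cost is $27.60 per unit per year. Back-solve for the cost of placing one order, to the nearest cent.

The basic EOQ model gives Q* = √(2DS/H); rearrange for the unknown.
From Q* = √(2DS/H): S = Q*²H / (2D) = 511.6² × 27.6 / (2 × 14,000) = 257.9955.

S ≈ $258.00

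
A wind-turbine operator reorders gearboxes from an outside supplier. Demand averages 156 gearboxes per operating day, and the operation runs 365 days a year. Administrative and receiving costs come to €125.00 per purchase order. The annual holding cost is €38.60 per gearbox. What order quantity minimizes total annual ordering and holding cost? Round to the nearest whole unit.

Annual demand D = 156 × 365 = 56,940.
EOQ = √(2DS / H) = √(2 × 56,940 × 125 / 38.6).
= √(14,235,000 / 38.6) = √368,782.3834 ≈ 607.275.

Q* ≈ 607 gearboxes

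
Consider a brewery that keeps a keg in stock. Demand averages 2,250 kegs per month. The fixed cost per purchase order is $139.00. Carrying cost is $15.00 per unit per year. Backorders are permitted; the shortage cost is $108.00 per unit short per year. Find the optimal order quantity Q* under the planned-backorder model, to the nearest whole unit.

Q* ≈ 755 kegs

Annual demand D = 2,250 × 12 = 27,000.
With planned backorders, Q* = √(2DS/H) · √((H+B)/B).
√(2DS/H) = √(2 × 27,000 × 139 / 15) = 707.390.
√((H+B)/B) = √((15+108)/108) = 1.0672.
Q* ≈ 754.917.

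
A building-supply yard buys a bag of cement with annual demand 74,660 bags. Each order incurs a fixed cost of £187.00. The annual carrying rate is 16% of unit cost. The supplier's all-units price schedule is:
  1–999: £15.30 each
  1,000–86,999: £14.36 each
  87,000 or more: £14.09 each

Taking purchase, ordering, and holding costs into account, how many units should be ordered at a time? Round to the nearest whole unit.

Holding cost per unit per year at price C is H = 0.16·C.
Candidates are each tier's EOQ (if it falls in that tier) and each price-break quantity.
Tier 1 (£15.30): EOQ = 3377.3 exceeds tier's upper bound 999, so this tier is dominated.
EOQ at £14.36 = 3486.1 (feasible in tier 2): TC = 74,660×£14.36 + (74,660/3486.1)×187 + (3486.1/2)×0.16×£14.36 = £1,080,127.31.
EOQ at £14.09 = 3519.4 < 87000, so use break Q=87000: TC = 74,660×£14.09 + (74,660/87000.0)×187 + (87000.0/2)×0.16×£14.09 = £1,150,186.28.
Lowest total cost is £1,080,127.31 at Q = 3486.1.

Q* ≈ 3,486 bags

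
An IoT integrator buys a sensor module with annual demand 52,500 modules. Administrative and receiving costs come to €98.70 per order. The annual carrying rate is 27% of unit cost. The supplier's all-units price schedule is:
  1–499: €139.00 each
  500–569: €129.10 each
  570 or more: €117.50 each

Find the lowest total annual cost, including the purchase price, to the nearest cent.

Holding cost per unit per year at price C is H = 0.27·C.
Evaluate total cost at each tier's feasible EOQ or, if the EOQ is below the tier, at the tier's minimum quantity.
Tier 1 (€139.00): EOQ = 525.5 exceeds tier's upper bound 499, so this tier is dominated.
EOQ at €129.10 = 545.3 (feasible in tier 2): TC = 52,500×€129.10 + (52,500/545.3)×98.7 + (545.3/2)×0.27×€129.10 = €6,796,756.33.
EOQ at €117.50 = 571.5 (feasible in tier 3): TC = 52,500×€117.50 + (52,500/571.5)×98.7 + (571.5/2)×0.27×€117.50 = €6,186,882.35.
Lowest total cost among the candidates is at Q = 571.5.

TC* ≈ €6,186,882.35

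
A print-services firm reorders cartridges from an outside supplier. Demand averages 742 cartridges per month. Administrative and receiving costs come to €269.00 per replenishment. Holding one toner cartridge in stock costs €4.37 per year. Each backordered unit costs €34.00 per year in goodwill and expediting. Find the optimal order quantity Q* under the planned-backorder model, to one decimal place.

Annual demand D = 742 × 12 = 8,904.
With planned backorders, Q* = √(2DS/H) · √((H+B)/B).
√(2DS/H) = √(2 × 8,904 × 269 / 4.37) = 1046.991.
√((H+B)/B) = √((4.37+34)/34) = 1.0623.
Q* ≈ 1112.242.

Q* ≈ 1,112.2 cartridges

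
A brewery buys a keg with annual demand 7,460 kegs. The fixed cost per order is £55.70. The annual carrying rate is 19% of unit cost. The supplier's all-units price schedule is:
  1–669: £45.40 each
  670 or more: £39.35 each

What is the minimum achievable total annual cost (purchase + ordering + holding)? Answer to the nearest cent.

TC* ≈ £296,675.81

Holding cost per unit per year at price C is H = 0.19·C.
Candidates are each tier's EOQ (if it falls in that tier) and each price-break quantity.
EOQ at £45.40 = 310.4 (feasible in tier 1): TC = 7,460×£45.40 + (7,460/310.4)×55.7 + (310.4/2)×0.19×£45.40 = £341,361.42.
EOQ at £39.35 = 333.4 < 670, so use break Q=670: TC = 7,460×£39.35 + (7,460/670.0)×55.7 + (670.0/2)×0.19×£39.35 = £296,675.81.
Lowest total cost among the candidates is at Q = 670.0.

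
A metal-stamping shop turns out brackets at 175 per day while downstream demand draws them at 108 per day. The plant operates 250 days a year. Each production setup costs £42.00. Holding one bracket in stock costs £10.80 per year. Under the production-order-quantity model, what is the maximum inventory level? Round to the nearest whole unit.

I_max ≈ 284 brackets

Annual demand D = 108 × 250 = 27,000.
Production build-up factor (1 − d/p) = 1 − 108/175 = 0.3829.
Q* = √(2DS / (H(1 − d/p))) = √(2 × 27,000 × 42 / (10.8 × 0.3829)).
= √(2,268,000 / 4.1349) ≈ 740.613.
Maximum inventory = Q*(1 − d/p) = 740.613 × 0.3829 ≈ 283.549.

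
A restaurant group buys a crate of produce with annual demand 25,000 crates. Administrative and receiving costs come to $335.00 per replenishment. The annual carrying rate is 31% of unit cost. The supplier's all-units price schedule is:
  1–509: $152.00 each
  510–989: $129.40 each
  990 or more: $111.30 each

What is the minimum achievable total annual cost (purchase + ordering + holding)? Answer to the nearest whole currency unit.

Holding cost per unit per year at price C is H = 0.31·C.
For each price level, check whether its EOQ is feasible; otherwise the best quantity at that price is the breakpoint.
Tier 1 ($152.00): EOQ = 596.2 exceeds tier's upper bound 509, so this tier is dominated.
EOQ at $129.40 = 646.2 (feasible in tier 2): TC = 25,000×$129.40 + (25,000/646.2)×335 + (646.2/2)×0.31×$129.40 = $3,260,921.22.
EOQ at $111.30 = 696.8 < 990, so use break Q=990: TC = 25,000×$111.30 + (25,000/990.0)×335 + (990.0/2)×0.31×$111.30 = $2,808,038.58.
Lowest total cost among the candidates is at Q = 990.0.

TC* ≈ $2,808,039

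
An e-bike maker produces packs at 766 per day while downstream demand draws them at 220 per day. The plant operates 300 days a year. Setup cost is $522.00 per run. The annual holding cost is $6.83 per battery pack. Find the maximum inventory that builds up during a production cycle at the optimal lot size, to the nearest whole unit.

Annual demand D = 220 × 300 = 66,000.
Production build-up factor (1 − d/p) = 1 − 220/766 = 0.7128.
Q* = √(2DS / (H(1 − d/p))) = √(2 × 66,000 × 522 / (6.83 × 0.7128)).
= √(68,904,000 / 4.8684) ≈ 3762.096.
Maximum inventory = Q*(1 − d/p) = 3762.096 × 0.7128 ≈ 2681.599.

I_max ≈ 2,682 packs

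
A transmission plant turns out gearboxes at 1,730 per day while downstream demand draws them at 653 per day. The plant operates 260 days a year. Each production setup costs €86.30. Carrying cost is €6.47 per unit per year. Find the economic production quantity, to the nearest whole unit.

Q* ≈ 2,697 gearboxes

Annual demand D = 653 × 260 = 169,780.
Production build-up factor (1 − d/p) = 1 − 653/1,730 = 0.6225.
Q* = √(2DS / (H(1 − d/p))) = √(2 × 169,780 × 86.3 / (6.47 × 0.6225)).
= √(29,304,028 / 4.0279) ≈ 2697.284.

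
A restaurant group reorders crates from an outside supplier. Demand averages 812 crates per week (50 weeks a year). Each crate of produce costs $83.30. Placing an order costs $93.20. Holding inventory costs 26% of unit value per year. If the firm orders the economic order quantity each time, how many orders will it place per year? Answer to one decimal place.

N ≈ 68.7 orders per year

Annual demand D = 812 × 50 = 40,600.
Holding cost H = 0.26 × $83.30 = $21.6580 per unit per year.
The optimal lot size = √(2DS/H) = √(2 × 40,600 × 93.2 / 21.658) ≈ 591.12.
Orders per year = D / Q* = 40,600 / 591.12 ≈ 68.683.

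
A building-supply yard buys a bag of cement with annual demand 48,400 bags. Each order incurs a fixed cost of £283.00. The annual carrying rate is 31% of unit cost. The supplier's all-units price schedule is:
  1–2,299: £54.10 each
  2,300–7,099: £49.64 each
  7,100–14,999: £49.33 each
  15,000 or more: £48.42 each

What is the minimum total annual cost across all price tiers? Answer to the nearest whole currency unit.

TC* ≈ £2,426,228

Holding cost per unit per year at price C is H = 0.31·C.
Candidates are each tier's EOQ (if it falls in that tier) and each price-break quantity.
EOQ at £54.10 = 1278.1 (feasible in tier 1): TC = 48,400×£54.10 + (48,400/1278.1)×283 + (1278.1/2)×0.31×£54.10 = £2,639,874.35.
EOQ at £49.64 = 1334.2 < 2300, so use break Q=2300: TC = 48,400×£49.64 + (48,400/2300.0)×283 + (2300.0/2)×0.31×£49.64 = £2,426,227.96.
EOQ at £49.33 = 1338.4 < 7100, so use break Q=7100: TC = 48,400×£49.33 + (48,400/7100.0)×283 + (7100.0/2)×0.31×£49.33 = £2,443,788.85.
EOQ at £48.42 = 1350.9 < 15000, so use break Q=15000: TC = 48,400×£48.42 + (48,400/15000.0)×283 + (15000.0/2)×0.31×£48.42 = £2,457,017.65.
Lowest total cost among the candidates is at Q = 2300.0.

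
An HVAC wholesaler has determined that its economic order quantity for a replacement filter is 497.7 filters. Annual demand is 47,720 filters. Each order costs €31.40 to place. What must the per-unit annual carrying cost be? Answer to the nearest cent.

Squaring Q* = √(2DS/H) gives Q*² = 2DS/H.
From Q* = √(2DS/H): H = 2DS / Q*² = 2 × 47,720 × 31.4 / 497.7² = 12.0983.

H ≈ €12.10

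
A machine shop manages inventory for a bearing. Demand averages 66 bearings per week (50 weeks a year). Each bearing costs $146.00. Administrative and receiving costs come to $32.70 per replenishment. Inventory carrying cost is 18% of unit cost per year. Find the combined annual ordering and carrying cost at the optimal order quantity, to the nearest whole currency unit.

TC* ≈ $2,382

Annual demand D = 66 × 50 = 3,300.
Holding cost H = 0.18 × $146.00 = $26.2800 per unit per year.
Q* = √(2DS/H) = √(2 × 3,300 × 32.7 / 26.28) ≈ 90.62.
At the optimum the two cost components are equal, so total cost = 2·(Q*/2)H = Q*·H.
Minimum total = √(2DSH) = √(2 × 3,300 × 32.7 × 26.28) ≈ 2381.544.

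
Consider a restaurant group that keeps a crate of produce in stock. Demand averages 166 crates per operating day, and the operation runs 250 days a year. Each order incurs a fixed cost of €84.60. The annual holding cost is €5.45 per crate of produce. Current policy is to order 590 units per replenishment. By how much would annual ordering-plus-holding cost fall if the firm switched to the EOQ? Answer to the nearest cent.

Annual demand D = 166 × 250 = 41,500.
EOQ = √(2DS/H) = √(2 × 41,500 × 84.6 / 5.45) ≈ 1135.08.
Cost at Q* = (D/Q*)S + (Q*/2)H = √(2DSH) ≈ €6,186.18.
Cost at Q = 590: (41,500/590)×84.6 + (590/2)×5.45 = €5,950.68 + €1,607.75 = €7,558.43.
Excess = €7,558.43 − €6,186.18 = €1,372.25.

Extra cost ≈ €1,372.25 per year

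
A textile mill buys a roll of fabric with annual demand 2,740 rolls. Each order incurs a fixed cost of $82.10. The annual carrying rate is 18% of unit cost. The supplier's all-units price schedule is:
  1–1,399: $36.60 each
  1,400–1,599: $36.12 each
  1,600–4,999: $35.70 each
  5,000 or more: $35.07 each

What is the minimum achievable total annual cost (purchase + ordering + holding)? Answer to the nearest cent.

Holding cost per unit per year at price C is H = 0.18·C.
Candidates are each tier's EOQ (if it falls in that tier) and each price-break quantity.
EOQ at $36.60 = 261.3 (feasible in tier 1): TC = 2,740×$36.60 + (2,740/261.3)×82.1 + (261.3/2)×0.18×$36.60 = $102,005.63.
EOQ at $36.12 = 263.1 < 1400, so use break Q=1400: TC = 2,740×$36.12 + (2,740/1400.0)×82.1 + (1400.0/2)×0.18×$36.12 = $103,680.60.
EOQ at $35.70 = 264.6 < 1600, so use break Q=1600: TC = 2,740×$35.70 + (2,740/1600.0)×82.1 + (1600.0/2)×0.18×$35.70 = $103,099.40.
EOQ at $35.07 = 267.0 < 5000, so use break Q=5000: TC = 2,740×$35.07 + (2,740/5000.0)×82.1 + (5000.0/2)×0.18×$35.07 = $111,918.29.
Lowest total cost among the candidates is at Q = 261.3.

TC* ≈ $102,005.63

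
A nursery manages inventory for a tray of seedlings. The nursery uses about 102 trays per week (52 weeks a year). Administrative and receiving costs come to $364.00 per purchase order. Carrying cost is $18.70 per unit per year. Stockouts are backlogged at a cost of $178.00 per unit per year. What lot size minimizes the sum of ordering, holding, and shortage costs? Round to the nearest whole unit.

Annual demand D = 102 × 52 = 5,304.
With planned backorders, Q* = √(2DS/H) · √((H+B)/B).
√(2DS/H) = √(2 × 5,304 × 364 / 18.7) = 454.409.
√((H+B)/B) = √((18.7+178)/178) = 1.0512.
Q* ≈ 477.682.

Q* ≈ 478 trays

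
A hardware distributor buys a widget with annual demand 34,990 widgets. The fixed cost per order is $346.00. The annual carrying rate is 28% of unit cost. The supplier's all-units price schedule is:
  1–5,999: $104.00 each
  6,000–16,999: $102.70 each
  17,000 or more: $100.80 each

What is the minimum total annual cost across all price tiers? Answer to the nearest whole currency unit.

TC* ≈ $3,665,513

Holding cost per unit per year at price C is H = 0.28·C.
Candidates are each tier's EOQ (if it falls in that tier) and each price-break quantity.
EOQ at $104.00 = 911.9 (feasible in tier 1): TC = 34,990×$104.00 + (34,990/911.9)×346 + (911.9/2)×0.28×$104.00 = $3,665,513.43.
EOQ at $102.70 = 917.6 < 6000, so use break Q=6000: TC = 34,990×$102.70 + (34,990/6000.0)×346 + (6000.0/2)×0.28×$102.70 = $3,681,758.76.
EOQ at $100.80 = 926.2 < 17000, so use break Q=17000: TC = 34,990×$100.80 + (34,990/17000.0)×346 + (17000.0/2)×0.28×$100.80 = $3,767,608.15.
Lowest total cost among the candidates is at Q = 911.9.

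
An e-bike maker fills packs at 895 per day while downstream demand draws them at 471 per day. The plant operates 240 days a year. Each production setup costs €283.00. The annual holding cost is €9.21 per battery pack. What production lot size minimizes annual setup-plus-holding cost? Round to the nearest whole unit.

Annual demand D = 471 × 240 = 113,040.
Production build-up factor (1 − d/p) = 1 − 471/895 = 0.4737.
Q* = √(2DS / (H(1 − d/p))) = √(2 × 113,040 × 283 / (9.21 × 0.4737)).
= √(63,980,640 / 4.3632) ≈ 3829.332.

Q* ≈ 3,829 packs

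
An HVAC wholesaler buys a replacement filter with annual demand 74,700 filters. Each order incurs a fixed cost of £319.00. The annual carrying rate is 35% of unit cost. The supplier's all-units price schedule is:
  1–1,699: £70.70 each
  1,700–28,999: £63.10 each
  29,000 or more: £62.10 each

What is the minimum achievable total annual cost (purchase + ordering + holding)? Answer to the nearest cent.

Holding cost per unit per year at price C is H = 0.35·C.
Candidates are each tier's EOQ (if it falls in that tier) and each price-break quantity.
EOQ at £70.70 = 1387.8 (feasible in tier 1): TC = 74,700×£70.70 + (74,700/1387.8)×319 + (1387.8/2)×0.35×£70.70 = £5,315,631.11.
EOQ at £63.10 = 1469.0 < 1700, so use break Q=1700: TC = 74,700×£63.10 + (74,700/1700.0)×319 + (1700.0/2)×0.35×£63.10 = £4,746,359.49.
EOQ at £62.10 = 1480.8 < 29000, so use break Q=29000: TC = 74,700×£62.10 + (74,700/29000.0)×319 + (29000.0/2)×0.35×£62.10 = £4,954,849.20.
Lowest total cost among the candidates is at Q = 1700.0.

TC* ≈ £4,746,359.49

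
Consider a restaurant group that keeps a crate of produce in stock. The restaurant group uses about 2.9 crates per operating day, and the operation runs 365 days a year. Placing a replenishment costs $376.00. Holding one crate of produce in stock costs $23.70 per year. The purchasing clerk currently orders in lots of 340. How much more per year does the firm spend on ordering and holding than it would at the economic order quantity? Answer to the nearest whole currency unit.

Extra cost ≈ $856 per year

Annual demand D = 2.9 × 365 = 1,058.5.
EOQ = √(2DS/H) = √(2 × 1,058.5 × 376 / 23.7) ≈ 183.27.
Cost at Q* = (D/Q*)S + (Q*/2)H = √(2DSH) ≈ $4,343.39.
Cost at Q = 340: (1,058.5/340)×376 + (340/2)×23.7 = $1,170.58 + $4,029.00 = $5,199.58.
Excess = $5,199.58 − $4,343.39 = $856.19.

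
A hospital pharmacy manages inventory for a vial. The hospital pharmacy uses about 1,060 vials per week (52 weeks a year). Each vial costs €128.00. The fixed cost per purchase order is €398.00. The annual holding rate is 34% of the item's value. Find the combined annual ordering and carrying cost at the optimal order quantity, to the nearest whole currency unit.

TC* ≈ €43,697

Annual demand D = 1,060 × 52 = 55,120.
Holding cost H = 0.34 × €128.00 = €43.5200 per unit per year.
The optimal lot size = √(2DS/H) = √(2 × 55,120 × 398 / 43.52) ≈ 1004.08.
At Q*, ordering cost (D/Q*)S equals holding cost (Q*/2)H, each = √(DSH/2).
Minimum total = √(2DSH) = √(2 × 55,120 × 398 × 43.52) ≈ 43697.398.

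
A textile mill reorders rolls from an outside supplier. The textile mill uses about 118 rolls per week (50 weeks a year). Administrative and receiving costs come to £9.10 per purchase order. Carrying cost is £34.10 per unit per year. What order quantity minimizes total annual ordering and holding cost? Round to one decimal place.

Annual demand D = 118 × 50 = 5,900.
EOQ = √(2DS / H) = √(2 × 5,900 × 9.1 / 34.1).
= √(107,380 / 34.1) = √3,148.9736 ≈ 56.116.

Q* ≈ 56.1 rolls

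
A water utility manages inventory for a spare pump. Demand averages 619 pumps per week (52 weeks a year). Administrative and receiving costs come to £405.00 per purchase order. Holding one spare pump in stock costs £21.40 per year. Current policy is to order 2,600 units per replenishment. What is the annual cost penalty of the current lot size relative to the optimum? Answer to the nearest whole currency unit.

Extra cost ≈ £9,213 per year

Annual demand D = 619 × 52 = 32,188.
EOQ = √(2DS/H) = √(2 × 32,188 × 405 / 21.4) ≈ 1103.78.
Cost at Q* = (D/Q*)S + (Q*/2)H = √(2DSH) ≈ £23,620.90.
Cost at Q = 2,600: (32,188/2,600)×405 + (2,600/2)×21.4 = £5,013.90 + £27,820.00 = £32,833.90.
Excess = £32,833.90 − £23,620.90 = £9,213.00.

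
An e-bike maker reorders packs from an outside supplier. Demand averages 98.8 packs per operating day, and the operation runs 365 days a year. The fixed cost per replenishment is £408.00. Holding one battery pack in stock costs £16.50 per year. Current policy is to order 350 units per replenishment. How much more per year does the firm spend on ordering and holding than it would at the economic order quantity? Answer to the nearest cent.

Extra cost ≈ £22,890.54 per year

Annual demand D = 98.8 × 365 = 36,062.
EOQ = √(2DS/H) = √(2 × 36,062 × 408 / 16.5) ≈ 1335.45.
Cost at Q* = (D/Q*)S + (Q*/2)H = √(2DSH) ≈ £22,034.94.
Cost at Q = 350: (36,062/350)×408 + (350/2)×16.5 = £42,037.99 + £2,887.50 = £44,925.49.
Excess = £44,925.49 − £22,034.94 = £22,890.54.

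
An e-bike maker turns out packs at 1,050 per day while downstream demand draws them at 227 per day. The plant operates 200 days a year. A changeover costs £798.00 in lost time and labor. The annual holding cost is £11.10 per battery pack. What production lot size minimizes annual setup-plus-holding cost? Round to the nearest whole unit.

Annual demand D = 227 × 200 = 45,400.
Production build-up factor (1 − d/p) = 1 − 227/1,050 = 0.7838.
Q* = √(2DS / (H(1 − d/p))) = √(2 × 45,400 × 798 / (11.1 × 0.7838)).
= √(72,458,400 / 8.7003) ≈ 2885.876.

Q* ≈ 2,886 packs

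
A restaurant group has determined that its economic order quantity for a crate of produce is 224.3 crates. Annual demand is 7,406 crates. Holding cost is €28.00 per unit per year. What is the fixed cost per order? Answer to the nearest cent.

S ≈ €95.10

Invert the EOQ relation Q*² = 2DS/H.
From Q* = √(2DS/H): S = Q*²H / (2D) = 224.3² × 28 / (2 × 7,406) = 95.1049.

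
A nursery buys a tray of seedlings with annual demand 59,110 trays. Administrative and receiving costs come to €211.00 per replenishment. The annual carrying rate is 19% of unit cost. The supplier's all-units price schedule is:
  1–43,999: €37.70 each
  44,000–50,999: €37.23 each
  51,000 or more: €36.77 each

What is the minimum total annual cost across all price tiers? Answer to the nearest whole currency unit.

TC* ≈ €2,241,814

Holding cost per unit per year at price C is H = 0.19·C.
For each price level, check whether its EOQ is feasible; otherwise the best quantity at that price is the breakpoint.
EOQ at €37.70 = 1866.1 (feasible in tier 1): TC = 59,110×€37.70 + (59,110/1866.1)×211 + (1866.1/2)×0.19×€37.70 = €2,241,814.01.
EOQ at €37.23 = 1877.9 < 44000, so use break Q=44000: TC = 59,110×€37.23 + (59,110/44000.0)×211 + (44000.0/2)×0.19×€37.23 = €2,356,570.16.
EOQ at €36.77 = 1889.6 < 51000, so use break Q=51000: TC = 59,110×€36.77 + (59,110/51000.0)×211 + (51000.0/2)×0.19×€36.77 = €2,351,869.90.
Lowest total cost among the candidates is at Q = 1866.1.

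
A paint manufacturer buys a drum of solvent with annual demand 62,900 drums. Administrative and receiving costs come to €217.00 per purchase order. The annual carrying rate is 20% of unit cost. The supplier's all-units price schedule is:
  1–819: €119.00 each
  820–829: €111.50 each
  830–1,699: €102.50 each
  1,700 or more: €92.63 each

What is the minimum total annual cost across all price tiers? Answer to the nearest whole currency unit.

TC* ≈ €5,850,203

Holding cost per unit per year at price C is H = 0.20·C.
Candidates are each tier's EOQ (if it falls in that tier) and each price-break quantity.
Tier 1 (€119.00): EOQ = 1071.0 exceeds tier's upper bound 819, so this tier is dominated.
Tier 2 (€111.50): EOQ = 1106.4 exceeds tier's upper bound 829, so this tier is dominated.
EOQ at €102.50 = 1154.0 (feasible in tier 3): TC = 62,900×€102.50 + (62,900/1154.0)×217 + (1154.0/2)×0.20×€102.50 = €6,470,906.32.
EOQ at €92.63 = 1213.9 < 1700, so use break Q=1700: TC = 62,900×€92.63 + (62,900/1700.0)×217 + (1700.0/2)×0.20×€92.63 = €5,850,203.10.
Lowest total cost among the candidates is at Q = 1700.0.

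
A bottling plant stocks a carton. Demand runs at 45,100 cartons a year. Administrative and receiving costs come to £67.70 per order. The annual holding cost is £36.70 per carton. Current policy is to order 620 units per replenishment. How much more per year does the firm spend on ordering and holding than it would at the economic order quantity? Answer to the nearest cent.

Extra cost ≈ £1,331.32 per year

EOQ = √(2DS/H) = √(2 × 45,100 × 67.7 / 36.7) ≈ 407.91.
Cost at Q* = (D/Q*)S + (Q*/2)H = √(2DSH) ≈ £14,970.30.
Cost at Q = 620: (45,100/620)×67.7 + (620/2)×36.7 = £4,924.63 + £11,377.00 = £16,301.63.
Excess = £16,301.63 − £14,970.30 = £1,331.32.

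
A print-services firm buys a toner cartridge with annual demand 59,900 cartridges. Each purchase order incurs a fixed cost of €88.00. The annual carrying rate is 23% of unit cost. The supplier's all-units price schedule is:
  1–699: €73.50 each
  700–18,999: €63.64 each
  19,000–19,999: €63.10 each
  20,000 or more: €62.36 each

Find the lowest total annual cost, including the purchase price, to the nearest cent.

Holding cost per unit per year at price C is H = 0.23·C.
Evaluate total cost at each tier's feasible EOQ or, if the EOQ is below the tier, at the tier's minimum quantity.
Tier 1 (€73.50): EOQ = 789.7 exceeds tier's upper bound 699, so this tier is dominated.
EOQ at €63.64 = 848.7 (feasible in tier 2): TC = 59,900×€63.64 + (59,900/848.7)×88 + (848.7/2)×0.23×€63.64 = €3,824,458.21.
EOQ at €63.10 = 852.3 < 19000, so use break Q=19000: TC = 59,900×€63.10 + (59,900/19000.0)×88 + (19000.0/2)×0.23×€63.10 = €3,917,840.93.
EOQ at €62.36 = 857.3 < 20000, so use break Q=20000: TC = 59,900×€62.36 + (59,900/20000.0)×88 + (20000.0/2)×0.23×€62.36 = €3,879,055.56.
Lowest total cost among the candidates is at Q = 848.7.

TC* ≈ €3,824,458.21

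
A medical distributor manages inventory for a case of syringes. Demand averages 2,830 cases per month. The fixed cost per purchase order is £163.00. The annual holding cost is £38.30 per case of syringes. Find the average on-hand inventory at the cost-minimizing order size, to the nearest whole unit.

Annual demand D = 2,830 × 12 = 33,960.
Q* = √(2DS/H) = √(2 × 33,960 × 163 / 38.3) ≈ 537.64.
Average inventory = Q*/2 ≈ 537.64 / 2 = 268.821.

Average inventory ≈ 269 cases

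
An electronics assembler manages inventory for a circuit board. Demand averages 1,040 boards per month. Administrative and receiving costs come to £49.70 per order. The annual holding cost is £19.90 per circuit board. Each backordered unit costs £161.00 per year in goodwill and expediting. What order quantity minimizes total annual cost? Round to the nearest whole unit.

Q* ≈ 265 boards

Annual demand D = 1,040 × 12 = 12,480.
With planned backorders, Q* = √(2DS/H) · √((H+B)/B).
√(2DS/H) = √(2 × 12,480 × 49.7 / 19.9) = 249.674.
√((H+B)/B) = √((19.9+161)/161) = 1.0600.
Q* ≈ 264.655.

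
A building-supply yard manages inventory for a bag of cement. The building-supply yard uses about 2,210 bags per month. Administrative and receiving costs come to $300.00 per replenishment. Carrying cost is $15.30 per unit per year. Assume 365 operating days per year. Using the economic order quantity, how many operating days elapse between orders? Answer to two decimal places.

Annual demand D = 2,210 × 12 = 26,520.
EOQ = √(2DS/H) = √(2 × 26,520 × 300 / 15.3) ≈ 1019.80.
Cycle time = Q*/D × 365 = 1019.80 / 26,520 × 365 ≈ 14.036 days.

T ≈ 14.04 days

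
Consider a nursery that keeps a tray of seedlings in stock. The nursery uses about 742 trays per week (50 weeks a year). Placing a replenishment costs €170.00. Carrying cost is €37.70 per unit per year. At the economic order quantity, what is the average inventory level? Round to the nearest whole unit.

Average inventory ≈ 289 trays

Annual demand D = 742 × 50 = 37,100.
The optimal lot size = √(2DS/H) = √(2 × 37,100 × 170 / 37.7) ≈ 578.44.
Average inventory = Q*/2 ≈ 578.44 / 2 = 289.218.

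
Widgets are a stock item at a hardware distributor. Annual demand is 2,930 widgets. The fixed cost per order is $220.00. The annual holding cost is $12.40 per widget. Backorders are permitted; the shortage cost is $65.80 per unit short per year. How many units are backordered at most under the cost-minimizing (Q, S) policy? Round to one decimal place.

S* ≈ 55.7 widgets

With planned backorders, Q* = √(2DS/H) · √((H+B)/B).
√(2DS/H) = √(2 × 2,930 × 220 / 12.4) = 322.440.
√((H+B)/B) = √((12.4+65.8)/65.8) = 1.0902.
Q* ≈ 351.512.
S* = Q* · H/(H+B) = 351.512 × 12.4/78.2 ≈ 55.738.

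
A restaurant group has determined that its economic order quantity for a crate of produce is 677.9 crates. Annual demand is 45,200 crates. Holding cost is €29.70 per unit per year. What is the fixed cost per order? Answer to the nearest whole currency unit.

Squaring Q* = √(2DS/H) gives Q*² = 2DS/H.
From Q* = √(2DS/H): S = Q*²H / (2D) = 677.9² × 29.7 / (2 × 45,200) = 150.9800.

S ≈ €151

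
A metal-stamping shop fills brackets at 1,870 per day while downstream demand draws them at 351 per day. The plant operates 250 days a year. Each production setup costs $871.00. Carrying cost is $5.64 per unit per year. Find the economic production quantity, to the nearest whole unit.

Annual demand D = 351 × 250 = 87,750.
Production build-up factor (1 − d/p) = 1 − 351/1,870 = 0.8123.
Q* = √(2DS / (H(1 − d/p))) = √(2 × 87,750 × 871 / (5.64 × 0.8123)).
= √(152,860,500 / 4.5814) ≈ 5776.303.

Q* ≈ 5,776 brackets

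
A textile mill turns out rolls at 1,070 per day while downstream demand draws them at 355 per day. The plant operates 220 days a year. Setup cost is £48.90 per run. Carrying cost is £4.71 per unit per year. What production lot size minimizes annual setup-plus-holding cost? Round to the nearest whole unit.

Annual demand D = 355 × 220 = 78,100.
Production build-up factor (1 − d/p) = 1 − 355/1,070 = 0.6682.
Q* = √(2DS / (H(1 − d/p))) = √(2 × 78,100 × 48.9 / (4.71 × 0.6682)).
= √(7,638,180 / 3.1473) ≈ 1557.842.

Q* ≈ 1,558 rolls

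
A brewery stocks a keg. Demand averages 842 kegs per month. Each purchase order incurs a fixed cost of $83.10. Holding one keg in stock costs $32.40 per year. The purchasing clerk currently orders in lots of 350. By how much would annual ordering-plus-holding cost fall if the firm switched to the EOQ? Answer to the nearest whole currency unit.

Extra cost ≈ $693 per year

Annual demand D = 842 × 12 = 10,104.
EOQ = √(2DS/H) = √(2 × 10,104 × 83.1 / 32.4) ≈ 227.66.
Cost at Q* = (D/Q*)S + (Q*/2)H = √(2DSH) ≈ $7,376.23.
Cost at Q = 350: (10,104/350)×83.1 + (350/2)×32.4 = $2,398.98 + $5,670.00 = $8,068.98.
Excess = $8,068.98 − $7,376.23 = $692.74.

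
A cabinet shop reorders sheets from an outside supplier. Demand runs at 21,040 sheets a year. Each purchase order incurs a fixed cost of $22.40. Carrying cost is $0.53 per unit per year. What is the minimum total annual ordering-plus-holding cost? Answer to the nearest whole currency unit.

TC* ≈ $707

The optimal lot size = √(2DS/H) = √(2 × 21,040 × 22.4 / 0.53) ≈ 1333.59.
At Q*, ordering cost (D/Q*)S equals holding cost (Q*/2)H, each = √(DSH/2).
Minimum total = √(2DSH) = √(2 × 21,040 × 22.4 × 0.53) ≈ 706.805.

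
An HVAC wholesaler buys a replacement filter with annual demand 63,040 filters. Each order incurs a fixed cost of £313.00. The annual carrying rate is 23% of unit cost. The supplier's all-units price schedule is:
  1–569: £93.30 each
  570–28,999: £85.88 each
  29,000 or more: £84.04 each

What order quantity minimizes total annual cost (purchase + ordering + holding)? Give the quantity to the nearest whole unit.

Holding cost per unit per year at price C is H = 0.23·C.
Evaluate total cost at each tier's feasible EOQ or, if the EOQ is below the tier, at the tier's minimum quantity.
Tier 1 (£93.30): EOQ = 1356.1 exceeds tier's upper bound 569, so this tier is dominated.
EOQ at £85.88 = 1413.5 (feasible in tier 2): TC = 63,040×£85.88 + (63,040/1413.5)×313 + (1413.5/2)×0.23×£85.88 = £5,441,794.54.
EOQ at £84.04 = 1428.9 < 29000, so use break Q=29000: TC = 63,040×£84.04 + (63,040/29000.0)×313 + (29000.0/2)×0.23×£84.04 = £5,578,835.40.
Lowest total cost is £5,441,794.54 at Q = 1413.5.

Q* ≈ 1,413 filters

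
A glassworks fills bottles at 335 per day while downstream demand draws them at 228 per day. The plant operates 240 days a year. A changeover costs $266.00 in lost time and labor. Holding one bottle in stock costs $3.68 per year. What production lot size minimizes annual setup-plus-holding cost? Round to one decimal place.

Q* ≈ 4,976.6 bottles

Annual demand D = 228 × 240 = 54,720.
Production build-up factor (1 − d/p) = 1 − 228/335 = 0.3194.
Q* = √(2DS / (H(1 − d/p))) = √(2 × 54,720 × 266 / (3.68 × 0.3194)).
= √(29,111,040 / 1.1754) ≈ 4976.631.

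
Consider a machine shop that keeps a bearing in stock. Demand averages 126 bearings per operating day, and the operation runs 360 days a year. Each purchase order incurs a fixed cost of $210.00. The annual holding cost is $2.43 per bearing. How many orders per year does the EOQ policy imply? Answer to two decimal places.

N ≈ 16.20 orders per year

Annual demand D = 126 × 360 = 45,360.
Q* = √(2DS/H) = √(2 × 45,360 × 210 / 2.43) ≈ 2800.00.
Orders per year = D / Q* = 45,360 / 2800.00 ≈ 16.200.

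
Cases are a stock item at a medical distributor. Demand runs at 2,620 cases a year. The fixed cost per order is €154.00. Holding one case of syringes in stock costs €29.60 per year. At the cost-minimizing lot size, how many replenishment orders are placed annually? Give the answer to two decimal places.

Q* = √(2DS/H) = √(2 × 2,620 × 154 / 29.6) ≈ 165.11.
Orders per year = D / Q* = 2,620 / 165.11 ≈ 15.868.

N ≈ 15.87 orders per year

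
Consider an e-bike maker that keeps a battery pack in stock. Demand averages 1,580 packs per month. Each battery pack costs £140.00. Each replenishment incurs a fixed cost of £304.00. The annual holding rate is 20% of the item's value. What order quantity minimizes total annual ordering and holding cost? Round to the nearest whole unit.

Q* ≈ 642 packs

Annual demand D = 1,580 × 12 = 18,960.
Holding cost H = 0.20 × £140.00 = £28.0000 per unit per year.
EOQ = √(2DS / H) = √(2 × 18,960 × 304 / 28).
= √(11,527,680 / 28) = √411,702.8571 ≈ 641.641.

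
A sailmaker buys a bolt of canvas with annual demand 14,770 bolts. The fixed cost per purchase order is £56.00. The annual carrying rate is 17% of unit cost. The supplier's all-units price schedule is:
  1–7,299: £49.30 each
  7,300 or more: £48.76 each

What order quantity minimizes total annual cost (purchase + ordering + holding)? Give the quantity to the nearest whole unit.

Holding cost per unit per year at price C is H = 0.17·C.
Candidates are each tier's EOQ (if it falls in that tier) and each price-break quantity.
EOQ at £49.30 = 444.3 (feasible in tier 1): TC = 14,770×£49.30 + (14,770/444.3)×56 + (444.3/2)×0.17×£49.30 = £731,884.46.
EOQ at £48.76 = 446.7 < 7300, so use break Q=7300: TC = 14,770×£48.76 + (14,770/7300.0)×56 + (7300.0/2)×0.17×£48.76 = £750,554.08.
Lowest total cost is £731,884.46 at Q = 444.3.

Q* ≈ 444 bolts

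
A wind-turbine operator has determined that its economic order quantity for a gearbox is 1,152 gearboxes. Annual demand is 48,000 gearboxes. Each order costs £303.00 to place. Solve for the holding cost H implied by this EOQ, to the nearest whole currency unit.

H ≈ £22

The basic EOQ model gives Q* = √(2DS/H); rearrange for the unknown.
From Q* = √(2DS/H): H = 2DS / Q*² = 2 × 48,000 × 303 / 1,152² = 21.9184.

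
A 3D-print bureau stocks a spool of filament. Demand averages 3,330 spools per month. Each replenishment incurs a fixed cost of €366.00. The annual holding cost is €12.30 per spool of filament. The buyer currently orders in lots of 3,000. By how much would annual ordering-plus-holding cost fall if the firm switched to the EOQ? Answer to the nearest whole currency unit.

Annual demand D = 3,330 × 12 = 39,960.
EOQ = √(2DS/H) = √(2 × 39,960 × 366 / 12.3) ≈ 1542.11.
Cost at Q* = (D/Q*)S + (Q*/2)H = √(2DSH) ≈ €18,967.97.
Cost at Q = 3,000: (39,960/3,000)×366 + (3,000/2)×12.3 = €4,875.12 + €18,450.00 = €23,325.12.
Excess = €23,325.12 − €18,967.97 = €4,357.15.

Extra cost ≈ €4,357 per year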